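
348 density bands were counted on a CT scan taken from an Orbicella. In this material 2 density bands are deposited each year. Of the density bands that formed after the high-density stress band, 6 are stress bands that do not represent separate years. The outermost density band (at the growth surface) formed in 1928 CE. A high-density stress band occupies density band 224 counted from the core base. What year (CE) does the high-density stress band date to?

1869 CE

Between density band 224 and the growth surface there are 348 − 224 = 124 density bands.
Removing the 6 false density bands leaves 124 − 6 = 118 true density bands beyond the high-density stress band.
118 density bands at 2 per year is 118 / 2 = 59 years.
Counting back 59 years from 1928 CE places the high-density stress band in 1928 − 59 = 1869 CE.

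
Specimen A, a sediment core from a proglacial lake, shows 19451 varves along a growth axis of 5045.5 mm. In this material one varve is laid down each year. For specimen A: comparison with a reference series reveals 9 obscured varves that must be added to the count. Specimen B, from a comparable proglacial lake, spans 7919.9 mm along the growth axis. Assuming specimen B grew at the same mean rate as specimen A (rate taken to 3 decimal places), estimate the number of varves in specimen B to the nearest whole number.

30579 varves

Specimen A: after corrections the count is 19451 + 9 = 19460 varves.
A: Extension rate ≈ 5045.5 / 19460 = 0.259 mm/yr.
For B, 7919.9 / 0.259 = 30578.76 years ≈ 30579 varves.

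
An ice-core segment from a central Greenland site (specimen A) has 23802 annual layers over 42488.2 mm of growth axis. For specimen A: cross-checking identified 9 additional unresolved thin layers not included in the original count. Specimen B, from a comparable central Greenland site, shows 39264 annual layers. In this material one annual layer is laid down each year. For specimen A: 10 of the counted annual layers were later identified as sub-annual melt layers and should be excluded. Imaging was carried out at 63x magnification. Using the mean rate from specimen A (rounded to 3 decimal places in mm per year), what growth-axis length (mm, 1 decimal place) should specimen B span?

70086.2 mm

Specimen A: adjusted count: 23802 − 10 + 9 = 23801 annual layers.
A: Mean rate = 42488.2 mm / 23801 years ≈ 1.785 mm/yr.
B's length ≈ 1.785 × 39264 = 70086.2 mm.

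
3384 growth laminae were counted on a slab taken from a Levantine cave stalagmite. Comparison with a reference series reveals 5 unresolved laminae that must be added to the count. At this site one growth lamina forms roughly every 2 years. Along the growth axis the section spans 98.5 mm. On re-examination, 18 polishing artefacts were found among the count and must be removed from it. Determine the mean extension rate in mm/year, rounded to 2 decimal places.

0.01 mm/year

After corrections the count is 3384 − 18 + 5 = 3371 growth laminae.
Multiplying by 2 years per growth lamina: 3371 × 2 = 6742 years.
Mean rate = 98.5 mm / 6742 years ≈ 0.01 mm/year.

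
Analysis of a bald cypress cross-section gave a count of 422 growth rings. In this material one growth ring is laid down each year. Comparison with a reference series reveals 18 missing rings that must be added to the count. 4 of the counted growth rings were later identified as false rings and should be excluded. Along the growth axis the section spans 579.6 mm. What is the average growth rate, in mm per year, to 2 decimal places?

1.33 mm per year

Adjusted count: 422 − 4 + 18 = 436 growth rings.
Mean rate = 579.6 mm / 436 years ≈ 1.33 mm per year.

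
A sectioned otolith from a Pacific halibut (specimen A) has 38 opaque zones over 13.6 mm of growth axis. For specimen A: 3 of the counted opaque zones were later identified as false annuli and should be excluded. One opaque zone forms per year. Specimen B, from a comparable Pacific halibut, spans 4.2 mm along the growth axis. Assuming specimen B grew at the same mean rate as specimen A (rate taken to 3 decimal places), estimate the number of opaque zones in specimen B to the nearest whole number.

11 opaque zones

Specimen A: true opaque zone count = 38 − 3 = 35.
A: 13.6 mm over 35 years gives 13.6 / 35 ≈ 0.389 mm/yr.
For B, 4.2 / 0.389 = 10.80 years ≈ 11 opaque zones.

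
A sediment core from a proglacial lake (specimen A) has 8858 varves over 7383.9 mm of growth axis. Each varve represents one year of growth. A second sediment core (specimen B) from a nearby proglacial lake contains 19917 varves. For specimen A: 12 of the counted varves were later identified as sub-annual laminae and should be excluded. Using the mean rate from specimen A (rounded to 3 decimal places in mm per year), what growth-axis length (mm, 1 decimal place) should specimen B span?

16630.7 mm

Specimen A: correcting the raw count gives 8858 − 12 = 8846 true varves.
A: 7383.9 mm over 8846 years gives 7383.9 / 8846 ≈ 0.835 mm/year.
B's length ≈ 0.835 × 19917 = 16630.7 mm.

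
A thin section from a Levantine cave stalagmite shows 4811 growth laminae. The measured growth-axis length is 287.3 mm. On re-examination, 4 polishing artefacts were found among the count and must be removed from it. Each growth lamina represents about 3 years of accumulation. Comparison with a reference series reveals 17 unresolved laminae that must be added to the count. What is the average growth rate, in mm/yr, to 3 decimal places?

True growth lamina count = 4811 − 4 + 17 = 4824.
Multiplying by 3 years per growth lamina: 4824 × 3 = 14472 years.
Mean rate = 287.3 mm / 14472 years ≈ 0.020 mm/yr.

0.020 mm/yr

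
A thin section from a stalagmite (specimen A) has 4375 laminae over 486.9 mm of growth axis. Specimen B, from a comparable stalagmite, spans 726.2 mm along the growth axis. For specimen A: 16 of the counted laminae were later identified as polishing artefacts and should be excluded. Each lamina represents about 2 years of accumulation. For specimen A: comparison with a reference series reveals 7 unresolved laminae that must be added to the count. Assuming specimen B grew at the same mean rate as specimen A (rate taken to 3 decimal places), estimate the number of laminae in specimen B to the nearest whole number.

Specimen A: adjusted count: 4375 − 16 + 7 = 4366 laminae.
Specimen A: multiplying by 2 years per lamina: 4366 × 2 = 8732 years.
A: Mean rate = 486.9 mm / 8732 years ≈ 0.056 mm/yr.
For B, 726.2 / 0.056 = 12967.86 years; at 2 years per lamina that is 12967.86 / 2 ≈ 6484 laminae.

6484 laminae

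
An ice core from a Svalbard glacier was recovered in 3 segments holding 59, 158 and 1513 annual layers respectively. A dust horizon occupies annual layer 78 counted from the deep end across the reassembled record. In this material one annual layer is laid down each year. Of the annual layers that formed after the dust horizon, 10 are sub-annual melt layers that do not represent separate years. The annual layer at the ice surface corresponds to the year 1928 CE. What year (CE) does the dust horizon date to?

Total annual layers = 59 + 158 + 1513 = 1730.
Between annual layer 78 and the ice surface there are 1730 − 78 = 1652 annual layers.
Excluding 10 false annual layers: 1652 − 10 = 1642.
Counting back 1642 years from 1928 CE places the dust horizon in 1928 − 1642 = 286 CE.

286 CE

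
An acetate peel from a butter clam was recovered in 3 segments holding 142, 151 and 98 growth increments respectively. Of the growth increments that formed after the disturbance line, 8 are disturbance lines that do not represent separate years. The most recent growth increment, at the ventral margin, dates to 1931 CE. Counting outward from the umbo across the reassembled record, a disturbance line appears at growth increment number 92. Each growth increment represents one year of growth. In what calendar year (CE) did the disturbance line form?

Total growth increments = 142 + 151 + 98 = 391.
Between growth increment 92 and the ventral margin there are 391 − 92 = 299 growth increments.
299 − 8 false = 291 true growth increments after the disturbance line.
The growth increment at the ventral margin is 1931 CE, so the disturbance line dates to 1931 − 291 = 1640 CE.

1640 CE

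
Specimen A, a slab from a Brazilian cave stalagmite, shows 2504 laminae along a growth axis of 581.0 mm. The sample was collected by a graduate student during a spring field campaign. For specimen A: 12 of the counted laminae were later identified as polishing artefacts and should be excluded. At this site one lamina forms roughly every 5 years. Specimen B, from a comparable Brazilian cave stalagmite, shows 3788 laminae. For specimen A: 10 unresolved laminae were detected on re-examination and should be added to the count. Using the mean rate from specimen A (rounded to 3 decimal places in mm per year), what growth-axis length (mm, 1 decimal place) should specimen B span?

Specimen A: after corrections the count is 2504 − 12 + 10 = 2502 laminae.
Specimen A: multiplying by 5 years per lamina: 2502 × 5 = 12510 years.
A: 581.0 mm over 12510 years gives 581.0 / 12510 ≈ 0.046 mm/year.
Specimen B: multiplying by 5 years per lamina: 3788 × 5 = 18940 years. For B, 0.046 mm/year × 18940 years = 871.2 mm.

871.2 mm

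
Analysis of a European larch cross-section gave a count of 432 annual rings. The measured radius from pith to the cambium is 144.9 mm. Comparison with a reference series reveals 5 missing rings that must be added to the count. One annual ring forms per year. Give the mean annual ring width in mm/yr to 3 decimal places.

Correcting the raw count gives 432 + 5 = 437 true annual rings.
144.9 mm over 437 years gives 144.9 / 437 ≈ 0.332 mm/yr.

0.332 mm/yr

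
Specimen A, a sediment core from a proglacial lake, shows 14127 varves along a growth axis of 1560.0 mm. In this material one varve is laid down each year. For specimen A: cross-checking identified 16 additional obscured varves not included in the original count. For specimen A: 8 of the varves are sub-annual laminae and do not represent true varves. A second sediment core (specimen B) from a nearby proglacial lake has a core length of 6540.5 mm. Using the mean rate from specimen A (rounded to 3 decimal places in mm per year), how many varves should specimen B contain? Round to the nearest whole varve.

Specimen A: adjusted count: 14127 − 8 + 16 = 14135 varves.
A: 1560.0 mm over 14135 years gives 1560.0 / 14135 ≈ 0.110 mm per year.
For B, 6540.5 / 0.110 = 59459.09 years ≈ 59459 varves.

59459 varves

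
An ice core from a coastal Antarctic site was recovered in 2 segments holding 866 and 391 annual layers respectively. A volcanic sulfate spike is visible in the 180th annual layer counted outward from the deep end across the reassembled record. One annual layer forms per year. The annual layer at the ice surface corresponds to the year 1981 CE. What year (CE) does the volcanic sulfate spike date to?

904 CE

Total annual layers = 866 + 391 = 1257.
The volcanic sulfate spike sits at annual layer 180 from the deep end, so 1257 − 180 = 1077 annual layers formed after it.
1981 − 1077 = 904 CE.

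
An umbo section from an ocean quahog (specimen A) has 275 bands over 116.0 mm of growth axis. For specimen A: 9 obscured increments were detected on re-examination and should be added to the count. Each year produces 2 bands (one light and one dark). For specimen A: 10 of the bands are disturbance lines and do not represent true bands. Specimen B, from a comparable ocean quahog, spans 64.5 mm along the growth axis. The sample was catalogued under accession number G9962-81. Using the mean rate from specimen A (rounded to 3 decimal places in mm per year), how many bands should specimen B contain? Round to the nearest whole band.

152 bands

Specimen A: true band count = 275 − 10 + 9 = 274.
Specimen A: with 2 bands per year, 274 / 2 = 137 years.
A: 116.0 mm over 137 years gives 116.0 / 137 ≈ 0.847 mm/year.
For B, 64.5 / 0.847 = 76.15 years; at 2 bands per year that is 76.15 × 2 ≈ 152 bands.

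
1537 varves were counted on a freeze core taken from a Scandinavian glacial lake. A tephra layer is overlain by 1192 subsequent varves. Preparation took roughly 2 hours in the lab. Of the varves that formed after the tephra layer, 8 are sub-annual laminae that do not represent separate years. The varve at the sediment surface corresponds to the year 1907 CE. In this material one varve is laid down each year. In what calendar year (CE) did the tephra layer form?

723 CE

There are 1192 varves younger than the tephra layer.
Removing the 8 false varves leaves 1192 − 8 = 1184 true varves beyond the tephra layer.
1907 − 1184 = 723 CE.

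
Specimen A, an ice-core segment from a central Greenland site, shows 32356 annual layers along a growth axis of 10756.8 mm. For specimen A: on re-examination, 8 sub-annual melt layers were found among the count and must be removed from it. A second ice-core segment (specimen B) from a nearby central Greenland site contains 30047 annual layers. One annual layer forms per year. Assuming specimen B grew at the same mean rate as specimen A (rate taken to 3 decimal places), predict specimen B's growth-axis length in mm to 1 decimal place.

10005.7 mm

Specimen A: true annual layer count = 32356 − 8 = 32348.
A: 10756.8 mm over 32348 years gives 10756.8 / 32348 ≈ 0.333 mm per year.
For B, 0.333 mm/year × 30047 years = 10005.7 mm.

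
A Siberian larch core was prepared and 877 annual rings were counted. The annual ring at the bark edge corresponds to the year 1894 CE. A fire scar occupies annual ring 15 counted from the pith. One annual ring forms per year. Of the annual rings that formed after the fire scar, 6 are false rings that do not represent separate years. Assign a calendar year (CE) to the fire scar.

Between annual ring 15 and the bark edge there are 877 − 15 = 862 annual rings.
862 − 6 false = 856 true annual rings after the fire scar.
1894 − 856 = 1038 CE.

1038 CE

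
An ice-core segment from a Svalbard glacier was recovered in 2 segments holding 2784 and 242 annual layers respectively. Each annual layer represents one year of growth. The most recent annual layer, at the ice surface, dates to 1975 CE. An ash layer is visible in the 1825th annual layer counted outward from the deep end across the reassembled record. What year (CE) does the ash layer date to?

Total annual layers = 2784 + 242 = 3026.
The ash layer sits at annual layer 1825 from the deep end, so 3026 − 1825 = 1201 annual layers formed after it.
1975 − 1201 = 774 CE.

774 CE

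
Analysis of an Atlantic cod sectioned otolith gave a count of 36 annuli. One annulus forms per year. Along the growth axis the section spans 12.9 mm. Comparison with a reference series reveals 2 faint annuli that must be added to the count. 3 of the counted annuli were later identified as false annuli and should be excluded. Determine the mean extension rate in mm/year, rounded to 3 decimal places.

0.369 mm/year

True annulus count = 36 − 3 + 2 = 35.
12.9 mm over 35 years gives 12.9 / 35 ≈ 0.369 mm/year.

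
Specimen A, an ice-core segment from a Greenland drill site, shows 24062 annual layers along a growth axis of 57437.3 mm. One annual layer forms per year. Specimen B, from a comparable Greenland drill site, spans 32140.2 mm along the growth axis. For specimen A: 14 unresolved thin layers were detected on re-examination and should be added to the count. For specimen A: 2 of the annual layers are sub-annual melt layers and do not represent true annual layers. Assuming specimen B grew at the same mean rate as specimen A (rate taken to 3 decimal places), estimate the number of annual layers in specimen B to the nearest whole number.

13470 annual layers

Specimen A: true annual layer count = 24062 − 2 + 14 = 24074.
A: 57437.3 mm over 24074 years gives 57437.3 / 24074 ≈ 2.386 mm per year.
For B, 32140.2 / 2.386 = 13470.33 years ≈ 13470 annual layers.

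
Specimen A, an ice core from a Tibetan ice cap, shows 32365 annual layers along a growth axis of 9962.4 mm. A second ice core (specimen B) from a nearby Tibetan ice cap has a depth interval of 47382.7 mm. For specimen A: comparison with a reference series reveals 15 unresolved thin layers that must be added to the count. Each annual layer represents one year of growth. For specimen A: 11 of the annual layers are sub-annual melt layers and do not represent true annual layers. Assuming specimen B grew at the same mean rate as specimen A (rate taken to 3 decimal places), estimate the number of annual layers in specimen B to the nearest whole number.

Specimen A: after corrections the count is 32365 − 11 + 15 = 32369 annual layers.
A: Mean rate = 9962.4 mm / 32369 years ≈ 0.308 mm per year.
For B, 47382.7 / 0.308 = 153839.94 years ≈ 153840 annual layers.

153840 annual layers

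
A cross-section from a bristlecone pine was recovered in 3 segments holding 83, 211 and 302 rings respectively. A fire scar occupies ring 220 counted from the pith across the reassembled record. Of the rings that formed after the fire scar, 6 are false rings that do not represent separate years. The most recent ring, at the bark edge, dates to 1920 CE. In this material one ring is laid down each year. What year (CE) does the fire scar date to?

1550 CE

Total rings = 83 + 211 + 302 = 596.
596 − 220 = 376 rings lie beyond the fire scar toward the bark edge.
Removing the 6 false rings leaves 376 − 6 = 370 true rings beyond the fire scar.
Counting back 370 years from 1920 CE places the fire scar in 1920 − 370 = 1550 CE.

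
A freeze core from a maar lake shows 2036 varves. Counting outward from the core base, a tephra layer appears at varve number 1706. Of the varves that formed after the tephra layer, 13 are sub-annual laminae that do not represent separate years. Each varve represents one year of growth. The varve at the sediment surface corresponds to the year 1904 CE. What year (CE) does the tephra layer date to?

1587 CE

The tephra layer sits at varve 1706 from the core base, so 2036 − 1706 = 330 varves formed after it.
Removing the 13 false varves leaves 330 − 13 = 317 true varves beyond the tephra layer.
1904 − 317 = 1587 CE.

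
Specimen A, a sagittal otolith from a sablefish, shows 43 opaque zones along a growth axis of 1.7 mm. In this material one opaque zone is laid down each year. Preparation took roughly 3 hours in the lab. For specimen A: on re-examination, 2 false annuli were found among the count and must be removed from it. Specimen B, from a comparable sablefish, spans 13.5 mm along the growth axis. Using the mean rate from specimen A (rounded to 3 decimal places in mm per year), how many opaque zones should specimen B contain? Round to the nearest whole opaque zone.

329 opaque zones

Specimen A: after corrections the count is 43 − 2 = 41 opaque zones.
A: Extension rate ≈ 1.7 / 41 = 0.041 mm/year.
Specimen B: 13.5 mm / 0.041 mm per year = 329.27 years ≈ 329 opaque zones.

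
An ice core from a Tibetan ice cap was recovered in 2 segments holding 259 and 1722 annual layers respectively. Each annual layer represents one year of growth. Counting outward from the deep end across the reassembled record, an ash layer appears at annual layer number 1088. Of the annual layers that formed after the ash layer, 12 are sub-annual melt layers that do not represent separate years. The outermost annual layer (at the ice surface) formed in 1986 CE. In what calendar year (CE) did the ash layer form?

Total annual layers = 259 + 1722 = 1981.
The ash layer sits at annual layer 1088 from the deep end, so 1981 − 1088 = 893 annual layers formed after it.
Excluding 12 false annual layers: 893 − 12 = 881.
Counting back 881 years from 1986 CE places the ash layer in 1986 − 881 = 1105 CE.

1105 CE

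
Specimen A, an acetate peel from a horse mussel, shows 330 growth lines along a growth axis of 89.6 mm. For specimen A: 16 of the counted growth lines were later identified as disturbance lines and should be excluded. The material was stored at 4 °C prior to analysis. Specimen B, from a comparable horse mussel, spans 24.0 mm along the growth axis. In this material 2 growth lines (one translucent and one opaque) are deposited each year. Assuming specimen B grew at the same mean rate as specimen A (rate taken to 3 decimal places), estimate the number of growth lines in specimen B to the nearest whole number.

84 growth lines

Specimen A: adjusted count: 330 − 16 = 314 growth lines.
Specimen A: with 2 growth lines per year, 314 / 2 = 157 years.
A: Mean rate = 89.6 mm / 157 years ≈ 0.571 mm per year.
B spans 24.0 / 0.571 = 42.03 years; at 2 growth lines per year that is 42.03 × 2 ≈ 84 growth lines.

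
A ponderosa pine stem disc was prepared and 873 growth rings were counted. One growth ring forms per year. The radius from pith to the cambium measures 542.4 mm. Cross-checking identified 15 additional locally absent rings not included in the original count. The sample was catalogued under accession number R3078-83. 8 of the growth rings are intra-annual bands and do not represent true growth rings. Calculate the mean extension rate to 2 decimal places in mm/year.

0.62 mm/year

True growth ring count = 873 − 8 + 15 = 880.
Extension rate ≈ 542.4 / 880 = 0.62 mm/year.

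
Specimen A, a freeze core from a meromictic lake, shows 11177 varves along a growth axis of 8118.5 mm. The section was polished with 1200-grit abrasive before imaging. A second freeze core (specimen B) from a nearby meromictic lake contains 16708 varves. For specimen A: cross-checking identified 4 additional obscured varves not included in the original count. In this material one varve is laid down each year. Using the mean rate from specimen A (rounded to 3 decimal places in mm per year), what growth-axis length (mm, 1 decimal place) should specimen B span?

12130.0 mm

Specimen A: correcting the raw count gives 11177 + 4 = 11181 true varves.
A: Extension rate ≈ 8118.5 / 11181 = 0.726 mm per year.
Length of B = 0.726 × 16708 = 12130.0 mm.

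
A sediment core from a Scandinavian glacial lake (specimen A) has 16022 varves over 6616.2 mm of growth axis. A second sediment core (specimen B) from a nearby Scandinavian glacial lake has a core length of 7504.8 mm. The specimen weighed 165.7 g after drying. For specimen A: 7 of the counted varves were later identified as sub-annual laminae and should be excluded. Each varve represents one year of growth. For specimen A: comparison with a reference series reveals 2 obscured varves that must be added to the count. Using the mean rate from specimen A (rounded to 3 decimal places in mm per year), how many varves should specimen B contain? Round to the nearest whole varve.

Specimen A: true varve count = 16022 − 7 + 2 = 16017.
A: 6616.2 mm over 16017 years gives 6616.2 / 16017 ≈ 0.413 mm per year.
Specimen B: 7504.8 mm / 0.413 mm per year = 18171.43 years ≈ 18171 varves.

18171 varves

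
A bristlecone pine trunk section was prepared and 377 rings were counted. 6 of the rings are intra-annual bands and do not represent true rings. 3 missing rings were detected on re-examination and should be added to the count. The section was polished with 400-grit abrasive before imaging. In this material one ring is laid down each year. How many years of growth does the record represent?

True ring count = 377 − 6 + 3 = 374.
One ring per year makes the duration 374 years.

374 yr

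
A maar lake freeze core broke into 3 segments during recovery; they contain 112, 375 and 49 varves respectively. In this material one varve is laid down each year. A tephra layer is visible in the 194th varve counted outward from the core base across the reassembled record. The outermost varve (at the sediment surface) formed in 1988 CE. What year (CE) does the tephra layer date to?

Total varves = 112 + 375 + 49 = 536.
536 − 194 = 342 varves lie beyond the tephra layer toward the sediment surface.
1988 − 342 = 1646 CE.

1646 CE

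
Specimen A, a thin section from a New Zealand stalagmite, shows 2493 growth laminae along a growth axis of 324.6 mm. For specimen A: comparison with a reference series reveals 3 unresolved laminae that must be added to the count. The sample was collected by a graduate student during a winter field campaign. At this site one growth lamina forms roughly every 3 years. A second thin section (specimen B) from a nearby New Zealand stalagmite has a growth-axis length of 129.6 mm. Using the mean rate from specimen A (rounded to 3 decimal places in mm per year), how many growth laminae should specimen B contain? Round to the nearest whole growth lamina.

Specimen A: true growth lamina count = 2493 + 3 = 2496.
Specimen A: at 3 years per growth lamina, 2496 × 3 = 7488 years.
A: 324.6 mm over 7488 years gives 324.6 / 7488 ≈ 0.043 mm/year.
For B, 129.6 / 0.043 = 3013.95 years; at 3 years per growth lamina that is 3013.95 / 3 ≈ 1005 growth laminae.

1005 growth laminae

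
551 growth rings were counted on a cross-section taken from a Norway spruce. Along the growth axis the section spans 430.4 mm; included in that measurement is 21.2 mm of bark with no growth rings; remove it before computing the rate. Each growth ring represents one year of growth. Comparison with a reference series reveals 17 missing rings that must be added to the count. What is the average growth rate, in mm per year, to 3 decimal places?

0.720 mm per year

Correcting the raw count gives 551 + 17 = 568 true growth rings.
Removing the 21.2 mm offcut leaves 430.4 − 21.2 = 409.2 mm.
Extension rate ≈ 409.2 / 568 = 0.720 mm per year.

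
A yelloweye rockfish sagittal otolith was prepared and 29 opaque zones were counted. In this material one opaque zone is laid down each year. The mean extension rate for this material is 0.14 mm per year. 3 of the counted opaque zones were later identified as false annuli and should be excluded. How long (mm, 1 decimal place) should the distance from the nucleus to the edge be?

3.6 mm

Adjusted count: 29 − 3 = 26 opaque zones.
26 years at 0.14 mm/year gives 0.14 × 26 = 3.6 mm.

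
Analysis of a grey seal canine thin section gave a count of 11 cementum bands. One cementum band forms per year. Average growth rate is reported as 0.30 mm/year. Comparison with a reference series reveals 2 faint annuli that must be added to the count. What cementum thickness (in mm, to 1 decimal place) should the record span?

Adjusted count: 11 + 2 = 13 cementum bands.
Predicted length = 0.30 mm/year × 13 years = 3.9 mm.

3.9 mm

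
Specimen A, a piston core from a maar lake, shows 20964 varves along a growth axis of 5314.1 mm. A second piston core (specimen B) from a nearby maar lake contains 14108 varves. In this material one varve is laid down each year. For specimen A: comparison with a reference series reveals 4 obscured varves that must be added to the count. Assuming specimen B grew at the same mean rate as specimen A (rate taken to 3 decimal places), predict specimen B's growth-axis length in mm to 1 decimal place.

Specimen A: adjusted count: 20964 + 4 = 20968 varves.
A: Extension rate ≈ 5314.1 / 20968 = 0.253 mm/yr.
B's length ≈ 0.253 × 14108 = 3569.3 mm.

3569.3 mm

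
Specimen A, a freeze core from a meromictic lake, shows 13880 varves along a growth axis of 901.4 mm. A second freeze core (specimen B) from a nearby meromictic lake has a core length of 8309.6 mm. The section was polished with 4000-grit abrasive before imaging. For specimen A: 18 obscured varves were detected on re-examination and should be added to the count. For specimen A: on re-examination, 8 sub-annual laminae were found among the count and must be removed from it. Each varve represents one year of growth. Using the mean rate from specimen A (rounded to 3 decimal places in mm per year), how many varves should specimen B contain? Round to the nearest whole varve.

Specimen A: true varve count = 13880 − 8 + 18 = 13890.
A: Extension rate ≈ 901.4 / 13890 = 0.065 mm/yr.
For B, 8309.6 / 0.065 = 127840.00 years ≈ 127840 varves.

127840 varves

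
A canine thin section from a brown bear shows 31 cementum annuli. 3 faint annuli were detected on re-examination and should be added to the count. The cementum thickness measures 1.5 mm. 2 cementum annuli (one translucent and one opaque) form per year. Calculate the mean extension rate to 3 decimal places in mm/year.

Adjusted count: 31 + 3 = 34 cementum annuli.
With 2 cementum annuli per year, 34 / 2 = 17 years.
1.5 mm over 17 years gives 1.5 / 17 ≈ 0.088 mm/year.

0.088 mm/year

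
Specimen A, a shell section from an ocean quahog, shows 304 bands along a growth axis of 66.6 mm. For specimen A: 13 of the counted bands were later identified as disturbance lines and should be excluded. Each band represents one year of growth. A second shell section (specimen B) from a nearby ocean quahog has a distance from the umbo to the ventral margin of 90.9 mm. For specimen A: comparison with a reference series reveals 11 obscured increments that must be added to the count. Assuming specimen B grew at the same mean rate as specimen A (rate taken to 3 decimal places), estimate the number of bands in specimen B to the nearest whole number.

Specimen A: after corrections the count is 304 − 13 + 11 = 302 bands.
A: 66.6 mm over 302 years gives 66.6 / 302 ≈ 0.221 mm/yr.
Specimen B: 90.9 mm / 0.221 mm per year = 411.31 years ≈ 411 bands.

411 bands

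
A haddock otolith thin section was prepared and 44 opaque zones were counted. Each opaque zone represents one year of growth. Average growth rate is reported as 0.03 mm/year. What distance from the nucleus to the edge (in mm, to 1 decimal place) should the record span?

1.3 mm

44 years of growth are recorded.
44 years at 0.03 mm/year gives 0.03 × 44 = 1.3 mm.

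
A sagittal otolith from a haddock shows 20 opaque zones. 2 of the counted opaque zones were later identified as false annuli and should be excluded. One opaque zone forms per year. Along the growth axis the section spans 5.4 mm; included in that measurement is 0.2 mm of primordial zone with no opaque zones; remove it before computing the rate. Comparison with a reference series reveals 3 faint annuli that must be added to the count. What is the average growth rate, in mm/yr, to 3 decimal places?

0.248 mm/yr

True opaque zone count = 20 − 2 + 3 = 21.
Net length = 5.4 − 0.2 = 5.2 mm.
5.2 mm over 21 years gives 5.2 / 21 ≈ 0.248 mm/yr.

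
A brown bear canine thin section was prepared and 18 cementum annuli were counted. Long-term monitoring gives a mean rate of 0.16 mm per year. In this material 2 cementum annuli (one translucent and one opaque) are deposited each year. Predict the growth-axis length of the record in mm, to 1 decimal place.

1.4 mm

With 2 cementum annuli per year, 18 / 2 = 9 years.
Predicted length = 0.16 mm/year × 9 years = 1.4 mm.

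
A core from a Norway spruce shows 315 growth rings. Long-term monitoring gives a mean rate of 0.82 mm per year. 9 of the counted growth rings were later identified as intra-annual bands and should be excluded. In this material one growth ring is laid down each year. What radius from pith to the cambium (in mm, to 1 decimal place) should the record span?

250.9 mm

True growth ring count = 315 − 9 = 306.
306 years at 0.82 mm/year gives 0.82 × 306 = 250.9 mm.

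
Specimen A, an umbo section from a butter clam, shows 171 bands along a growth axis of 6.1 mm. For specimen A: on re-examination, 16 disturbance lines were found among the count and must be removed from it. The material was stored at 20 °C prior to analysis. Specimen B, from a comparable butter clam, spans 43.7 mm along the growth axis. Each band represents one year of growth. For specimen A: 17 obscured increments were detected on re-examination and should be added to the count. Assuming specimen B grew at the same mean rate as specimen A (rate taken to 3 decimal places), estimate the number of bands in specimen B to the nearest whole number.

Specimen A: adjusted count: 171 − 16 + 17 = 172 bands.
A: 6.1 mm over 172 years gives 6.1 / 172 ≈ 0.035 mm/yr.
For B, 43.7 / 0.035 = 1248.57 years ≈ 1249 bands.

1249 bands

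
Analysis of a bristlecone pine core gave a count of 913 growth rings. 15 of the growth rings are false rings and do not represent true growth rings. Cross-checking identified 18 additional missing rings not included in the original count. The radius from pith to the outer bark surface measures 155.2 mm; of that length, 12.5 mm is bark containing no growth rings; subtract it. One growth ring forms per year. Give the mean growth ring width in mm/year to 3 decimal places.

Correcting the raw count gives 913 − 15 + 18 = 916 true growth rings.
The growth record spans 155.2 − 12.5 = 142.7 mm.
142.7 mm over 916 years gives 142.7 / 916 ≈ 0.156 mm/year.

0.156 mm/year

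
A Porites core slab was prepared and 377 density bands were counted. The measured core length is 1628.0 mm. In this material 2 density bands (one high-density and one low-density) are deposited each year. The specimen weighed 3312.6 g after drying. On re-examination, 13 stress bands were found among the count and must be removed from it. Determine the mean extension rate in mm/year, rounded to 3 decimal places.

Correcting the raw count gives 377 − 13 = 364 true density bands.
Dividing by 2 density bands per year: 364 / 2 = 182 years.
Mean rate = 1628.0 mm / 182 years ≈ 8.945 mm/year.

8.945 mm/year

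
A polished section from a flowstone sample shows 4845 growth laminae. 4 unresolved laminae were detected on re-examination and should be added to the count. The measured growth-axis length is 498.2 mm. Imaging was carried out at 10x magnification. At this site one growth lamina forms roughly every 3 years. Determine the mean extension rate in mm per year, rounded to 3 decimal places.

After corrections the count is 4845 + 4 = 4849 growth laminae.
At 3 years per growth lamina, 4849 × 3 = 14547 years.
Mean rate = 498.2 mm / 14547 years ≈ 0.034 mm per year.

0.034 mm per year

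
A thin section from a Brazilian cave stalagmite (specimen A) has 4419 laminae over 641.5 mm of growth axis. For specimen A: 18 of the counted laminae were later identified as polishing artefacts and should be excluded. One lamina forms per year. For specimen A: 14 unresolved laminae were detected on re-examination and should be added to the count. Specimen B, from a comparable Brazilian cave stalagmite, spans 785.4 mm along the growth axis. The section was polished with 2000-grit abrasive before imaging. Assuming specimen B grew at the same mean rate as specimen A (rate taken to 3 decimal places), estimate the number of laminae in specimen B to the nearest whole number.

5417 laminae

Specimen A: true lamina count = 4419 − 18 + 14 = 4415.
A: 641.5 mm over 4415 years gives 641.5 / 4415 ≈ 0.145 mm per year.
Specimen B: 785.4 mm / 0.145 mm per year = 5416.55 years ≈ 5417 laminae.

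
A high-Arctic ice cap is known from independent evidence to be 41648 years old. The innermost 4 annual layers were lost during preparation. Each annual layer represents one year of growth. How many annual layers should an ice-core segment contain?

41644 annual layers

At one annual layer per year, 41648 years correspond to 41648 annual layers.
41648 − 4 missed = 41644 annual layers expected in the prepared section.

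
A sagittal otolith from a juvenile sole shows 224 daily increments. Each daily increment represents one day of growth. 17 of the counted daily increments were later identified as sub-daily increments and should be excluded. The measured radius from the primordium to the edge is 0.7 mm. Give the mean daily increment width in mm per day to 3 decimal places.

Correcting the raw count gives 224 − 17 = 207 true daily increments.
Mean rate = 0.7 mm / 207 days ≈ 0.003 mm per day.

0.003 mm per day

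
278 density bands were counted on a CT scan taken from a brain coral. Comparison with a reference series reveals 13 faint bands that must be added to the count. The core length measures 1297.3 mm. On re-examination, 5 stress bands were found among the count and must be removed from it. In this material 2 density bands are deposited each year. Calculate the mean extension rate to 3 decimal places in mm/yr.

After corrections the count is 278 − 5 + 13 = 286 density bands.
286 density bands at 2 per year is 286 / 2 = 143 years.
Extension rate ≈ 1297.3 / 143 = 9.072 mm/yr.

9.072 mm/yr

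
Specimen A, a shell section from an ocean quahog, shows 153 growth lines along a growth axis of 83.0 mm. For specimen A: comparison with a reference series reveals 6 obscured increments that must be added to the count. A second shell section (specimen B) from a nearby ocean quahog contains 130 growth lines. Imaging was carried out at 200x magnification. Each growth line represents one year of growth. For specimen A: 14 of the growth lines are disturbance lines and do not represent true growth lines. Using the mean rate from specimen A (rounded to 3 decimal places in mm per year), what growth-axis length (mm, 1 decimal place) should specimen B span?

Specimen A: true growth line count = 153 − 14 + 6 = 145.
A: Extension rate ≈ 83.0 / 145 = 0.572 mm/year.
For B, 0.572 mm/year × 130 years = 74.4 mm.

74.4 mm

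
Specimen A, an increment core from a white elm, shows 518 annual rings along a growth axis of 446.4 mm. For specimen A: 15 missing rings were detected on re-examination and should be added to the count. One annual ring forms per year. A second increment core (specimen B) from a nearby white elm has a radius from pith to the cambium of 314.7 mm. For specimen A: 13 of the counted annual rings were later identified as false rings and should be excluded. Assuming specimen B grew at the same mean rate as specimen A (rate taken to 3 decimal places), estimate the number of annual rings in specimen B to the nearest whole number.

Specimen A: correcting the raw count gives 518 − 13 + 15 = 520 true annual rings.
A: 446.4 mm over 520 years gives 446.4 / 520 ≈ 0.858 mm per year.
Specimen B: 314.7 mm / 0.858 mm per year = 366.78 years ≈ 367 annual rings.

367 annual rings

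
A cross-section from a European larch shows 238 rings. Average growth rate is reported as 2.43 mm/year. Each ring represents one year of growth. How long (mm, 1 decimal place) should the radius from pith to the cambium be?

238 years of growth are recorded.
Length ≈ 2.43 × 238 = 578.3 mm.

578.3 mm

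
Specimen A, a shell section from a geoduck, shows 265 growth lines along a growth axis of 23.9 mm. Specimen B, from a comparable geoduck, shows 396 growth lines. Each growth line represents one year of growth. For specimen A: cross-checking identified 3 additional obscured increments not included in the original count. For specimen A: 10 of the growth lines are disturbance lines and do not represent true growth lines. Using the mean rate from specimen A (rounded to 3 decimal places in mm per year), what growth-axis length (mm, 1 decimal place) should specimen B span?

Specimen A: true growth line count = 265 − 10 + 3 = 258.
A: Extension rate ≈ 23.9 / 258 = 0.093 mm/yr.
Length of B = 0.093 × 396 = 36.8 mm.

36.8 mm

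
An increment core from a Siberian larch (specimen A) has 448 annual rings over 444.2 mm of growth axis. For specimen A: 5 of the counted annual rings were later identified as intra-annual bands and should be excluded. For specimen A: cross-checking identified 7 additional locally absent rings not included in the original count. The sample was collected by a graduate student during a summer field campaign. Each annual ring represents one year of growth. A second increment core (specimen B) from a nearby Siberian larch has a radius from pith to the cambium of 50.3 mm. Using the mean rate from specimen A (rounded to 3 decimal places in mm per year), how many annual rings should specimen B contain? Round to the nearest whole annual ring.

Specimen A: true annual ring count = 448 − 5 + 7 = 450.
A: Mean rate = 444.2 mm / 450 years ≈ 0.987 mm/yr.
B spans 50.3 / 0.987 = 50.96 years ≈ 51 annual rings.

51 annual rings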